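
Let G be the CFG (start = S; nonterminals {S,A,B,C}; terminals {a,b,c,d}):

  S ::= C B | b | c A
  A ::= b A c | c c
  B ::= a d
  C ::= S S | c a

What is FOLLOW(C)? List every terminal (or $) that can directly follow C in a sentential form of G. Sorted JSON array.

FIRST sets, iterate to fixpoint:
round 1:
  A via A→b A c: +{b}
  A via A→c c: +{c}
  B via B→a d: +{a}
  C via C→c a: +{c}
  S via S→C B: +{c}
  S via S→b: +{b}
  FIRST[S]={b,c}  FIRST[A]={b,c}  FIRST[B]={a}  FIRST[C]={c}
round 2:
  C via C→S S: +{b}
  FIRST[S]={b,c}  FIRST[A]={b,c}  FIRST[B]={a}  FIRST[C]={b,c}
round 3: done
  FIRST[S]={b,c}  FIRST[A]={b,c}  FIRST[B]={a}  FIRST[C]={b,c}

FOLLOW iteration:
FOLLOW(S) := {$}
round 1:
  A→b A c: FOLLOW(A) ⊇ FIRST(c) = {c}; new: +{c}
  C→S S: FOLLOW(S) ⊇ FIRST(S) = {b,c}; new: +{b,c}
  S→C B: FOLLOW(C) ⊇ FIRST(B) = {a}; new: +{a}
  S→C B: FOLLOW(B) ⊇ FOLLOW(S) ⊇ {$,b,c}; new: +{$,b,c}
  S→c A: FOLLOW(A) ⊇ FOLLOW(S) ⊇ {$,b,c}; new: +{$,b}
  FOLLOW(S)={$,b,c}  FOLLOW(A)={$,b,c}  FOLLOW(B)={$,b,c}  FOLLOW(C)={a}
round 2:
  C→S S: FOLLOW(S) ⊇ FOLLOW(C) ⊇ {a}; new: +{a}
  S→C B: FOLLOW(B) ⊇ FOLLOW(S) ⊇ {$,a,b,c}; new: +{a}
  S→c A: FOLLOW(A) ⊇ FOLLOW(S) ⊇ {$,a,b,c}; new: +{a}
  FOLLOW(S)={$,a,b,c}  FOLLOW(A)={$,a,b,c}  FOLLOW(B)={$,a,b,c}  FOLLOW(C)={a}
round 3: — fixpoint
  FOLLOW(S)={$,a,b,c}  FOLLOW(A)={$,a,b,c}  FOLLOW(B)={$,a,b,c}  FOLLOW(C)={a}

FOLLOW(C) = ["a"]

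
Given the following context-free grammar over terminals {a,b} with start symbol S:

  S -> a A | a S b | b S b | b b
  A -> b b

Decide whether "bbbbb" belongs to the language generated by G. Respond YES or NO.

Convert to CNF:
  S -> T0 T0 | T0 X3 | T1 A | T1 X2
  A -> T0 T0
  T0 -> b
  T1 -> a
  X2 -> S T0
  X3 -> S T0

CYK fill:
  [0..0]={T0}  "b"  orig:{}
  [1..1]={T0}  "b"  orig:{}
  [2..2]={T0}  "b"  orig:{}
  [3..3]={T0}  "b"  orig:{}
  [4..4]={T0}  "b"  orig:{}
  [0..1]={A,S}  "bb"
  [1..2]={A,S}  "bb"
  [2..3]={A,S}  "bb"
  [3..4]={A,S}  "bb"
  [0..2]={X2,X3}  "bbb"  orig:{}
  [1..3]={X2,X3}  "bbb"  orig:{}
  [2..4]={X2,X3}  "bbb"  orig:{}
  [0..3]={S}  "bbbb"
  [1..4]={S}  "bbbb"
  [0..4]={X2,X3}  "bbbbb"  orig:{}

S ∉ T[0,4] ⇒ NO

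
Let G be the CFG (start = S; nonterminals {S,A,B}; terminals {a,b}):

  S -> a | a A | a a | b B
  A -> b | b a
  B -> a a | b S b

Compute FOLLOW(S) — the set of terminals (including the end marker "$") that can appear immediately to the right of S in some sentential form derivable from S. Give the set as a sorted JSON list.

Compute FIRST by fixpoint:
pass 1:
  A via A→b: +{b}
  B via B→a a: +{a}
  B via B→b S b: +{b}
  S via S→a: +{a}
  S via S→b B: +{b}
  FIRST(S)={a,b}  FIRST(A)={b}  FIRST(B)={a,b}
pass 2: (no change)
  FIRST(S)={a,b}  FIRST(A)={b}  FIRST(B)={a,b}

FOLLOW iteration:
FOLLOW(S) := {$}
pass 1:
  B→b S b: FOLLOW(S) ⊇ FIRST(b) = {b}; new: +{b}
  S→a A: FOLLOW(A) ⊇ FOLLOW(S) ⊇ {$,b}; new: +{$,b}
  S→b B: FOLLOW(B) ⊇ FOLLOW(S) ⊇ {$,b}; new: +{$,b}
  S: {$,b}  A: {$,b}  B: {$,b}
pass 2: — fixpoint
  S: {$,b}  A: {$,b}  B: {$,b}

FOLLOW(S) = ["$", "b"]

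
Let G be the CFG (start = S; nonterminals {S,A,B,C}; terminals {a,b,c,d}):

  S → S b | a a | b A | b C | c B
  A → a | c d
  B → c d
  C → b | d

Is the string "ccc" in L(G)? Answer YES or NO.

Convert to CNF:
  S -> S T2 | T0 B | T2 A | T2 C | T3 T3
  A -> T0 T1 | a
  B -> T0 T1
  C -> b | d
  T0 -> c
  T1 -> d
  T2 -> b
  T3 -> a

CYK table (by increasing span):
  cell(0,0) c: {T0}  orig:{}
  cell(1,1) c: {T0}  orig:{}
  cell(2,2) c: {T0}  orig:{}
  cell(0,1) cc: ∅
  cell(1,2) cc: ∅
  cell(0,2) ccc: ∅

S ∉ T[0,2] ⇒ NO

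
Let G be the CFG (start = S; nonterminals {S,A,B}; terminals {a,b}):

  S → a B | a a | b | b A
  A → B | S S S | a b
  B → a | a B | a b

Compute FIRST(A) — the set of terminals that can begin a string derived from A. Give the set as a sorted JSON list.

FIRST sets, iterate to fixpoint:
round 1:
  A via A→a b: +{a}
  B via B→a: +{a}
  S via S→a B: +{a}
  S via S→b: +{b}
  FIRST[S]={a,b}  FIRST[A]={a}  FIRST[B]={a}
round 2:
  A via A→S S S: +{b}
  FIRST[S]={a,b}  FIRST[A]={a,b}  FIRST[B]={a}
round 3: — fixpoint
  FIRST[S]={a,b}  FIRST[A]={a,b}  FIRST[B]={a}

FIRST(A) = ["a", "b"]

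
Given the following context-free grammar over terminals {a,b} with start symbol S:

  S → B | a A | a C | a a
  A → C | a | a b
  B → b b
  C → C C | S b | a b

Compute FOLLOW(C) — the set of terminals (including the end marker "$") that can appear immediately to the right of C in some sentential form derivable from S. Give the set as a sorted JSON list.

FIRST sets, iterate to fixpoint:
[1]
  A via A→a: +{a}
  B via B→b b: +{b}
  C via C→a b: +{a}
  S via S→B: +{b}
  S via S→a A: +{a}
  FIRST(S)={a,b}  FIRST(A)={a}  FIRST(B)={b}  FIRST(C)={a}
[2]
  C via C→S b: +{b}
  FIRST(S)={a,b}  FIRST(A)={a}  FIRST(B)={b}  FIRST(C)={a,b}
[3]
  A via A→C: +{b}
  FIRST(S)={a,b}  FIRST(A)={a,b}  FIRST(B)={b}  FIRST(C)={a,b}
[4] (no change)
  FIRST(S)={a,b}  FIRST(A)={a,b}  FIRST(B)={b}  FIRST(C)={a,b}

FOLLOW sets:
FOLLOW(S) := {$}
[1]
  C→C C: FOLLOW(C) ⊇ FIRST(C) = {a,b}; new: +{a,b}
  C→S b: FOLLOW(S) ⊇ FIRST(b) = {b}; new: +{b}
  S→B: FOLLOW(B) ⊇ FOLLOW(S) ⊇ {$,b}; new: +{$,b}
  S→a A: FOLLOW(A) ⊇ FOLLOW(S) ⊇ {$,b}; new: +{$,b}
  S→a C: FOLLOW(C) ⊇ FOLLOW(S) ⊇ {$,b}; new: +{$}
  FOLLOW[S]={$,b}  FOLLOW[A]={$,b}  FOLLOW[B]={$,b}  FOLLOW[C]={$,a,b}
[2] done
  FOLLOW[S]={$,b}  FOLLOW[A]={$,b}  FOLLOW[B]={$,b}  FOLLOW[C]={$,a,b}

FOLLOW(C) = ["$", "a", "b"]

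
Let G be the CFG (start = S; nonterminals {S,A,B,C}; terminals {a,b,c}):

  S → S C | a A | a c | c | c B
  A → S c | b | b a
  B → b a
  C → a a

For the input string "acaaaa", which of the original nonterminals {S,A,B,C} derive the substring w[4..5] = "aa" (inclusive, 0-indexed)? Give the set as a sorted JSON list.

CNF form of G:
  S -> S C | T0 B | T2 A | T2 T0 | c
  A -> S T0 | T1 T2 | b
  B -> T1 T2
  C -> T2 T2
  T0 -> c
  T1 -> b
  T2 -> a

CYK table (by increasing span) (cells [i..j] with 4 ≤ i ≤ j ≤ 5 only):
  cell(4,4) a: {T2}  orig:{}
  cell(5,5) a: {T2}  orig:{}
  cell(4,5) aa: {C}

Original NTs in T[4,5] deriving "aa": ["C"]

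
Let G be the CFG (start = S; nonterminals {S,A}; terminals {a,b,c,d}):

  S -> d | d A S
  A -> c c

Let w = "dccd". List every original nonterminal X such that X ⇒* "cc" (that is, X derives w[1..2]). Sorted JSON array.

Convert to CNF:
  S -> T1 X2 | d
  A -> T0 T0
  T0 -> c
  T1 -> d
  X2 -> A S

Fill CYK table bottom-up — only the sub-triangle for w[1..2]:
  cell(1,1) c: {T0}  orig:{}
  cell(2,2) c: {T0}  orig:{}
  cell(1,2) cc: {A}

Original NTs in T[1,2] deriving "cc": ["A"]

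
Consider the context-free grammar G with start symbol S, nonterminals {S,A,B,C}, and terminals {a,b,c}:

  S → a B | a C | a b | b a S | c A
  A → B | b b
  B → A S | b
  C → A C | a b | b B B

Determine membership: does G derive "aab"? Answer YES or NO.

CNF form of G:
  S -> T0 X4 | T1 B | T1 C | T1 T0 | T2 A
  A -> A S | T0 T0 | b
  B -> A S | b
  C -> A C | T0 X3 | T1 T0
  T0 -> b
  T1 -> a
  T2 -> c
  X3 -> B B
  X4 -> T1 S

CYK table (by increasing span):
  [0..0]={T1}  "a"  orig:{}
  [1..1]={T1}  "a"  orig:{}
  [2..2]={A,B,T0}  "b"  orig:{A,B}
  [0..1]=∅  "aa"
  [1..2]={C,S}  "ab"
  [0..2]={S,X4}  "aab"  orig:{S}

S ∈ T[0,2] ⇒ YES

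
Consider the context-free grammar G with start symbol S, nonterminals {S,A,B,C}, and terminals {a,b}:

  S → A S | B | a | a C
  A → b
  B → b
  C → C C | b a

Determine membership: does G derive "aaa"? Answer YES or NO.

CNF form of G:
  S -> A S | T1 C | a | b
  A -> b
  B -> b
  C -> C C | T0 T1
  T0 -> b
  T1 -> a

Fill CYK table bottom-up:
  T[0,0] 'a' = {S,T1}  orig:{S}
  T[1,1] 'a' = {S,T1}  orig:{S}
  T[2,2] 'a' = {S,T1}  orig:{S}
  T[0,1] 'aa' = ∅
  T[1,2] 'aa' = ∅
  T[0,2] 'aaa' = ∅

S ∉ T[0,2] ⇒ NO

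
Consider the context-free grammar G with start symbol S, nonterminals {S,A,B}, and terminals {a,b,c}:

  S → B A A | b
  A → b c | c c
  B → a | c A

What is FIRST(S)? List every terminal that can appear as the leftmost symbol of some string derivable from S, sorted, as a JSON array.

Compute FIRST by fixpoint:
pass 1:
  A via A→b c: +{b}
  A via A→c c: +{c}
  B via B→a: +{a}
  B via B→c A: +{c}
  S via S→B A A: +{a,c}
  S via S→b: +{b}
  S: {a,b,c}  A: {b,c}  B: {a,c}
pass 2: — fixpoint
  S: {a,b,c}  A: {b,c}  B: {a,c}

FIRST(S) = ["a", "b", "c"]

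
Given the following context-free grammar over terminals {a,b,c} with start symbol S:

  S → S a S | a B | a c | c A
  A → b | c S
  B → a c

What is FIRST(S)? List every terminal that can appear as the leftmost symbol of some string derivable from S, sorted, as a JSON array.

FIRST sets, iterate to fixpoint:
[1]
  A via A→b: +{b}
  A via A→c S: +{c}
  B via B→a c: +{a}
  S via S→a B: +{a}
  S via S→c A: +{c}
  FIRST[S]={a,c}  FIRST[A]={b,c}  FIRST[B]={a}
[2] (no change)
  FIRST[S]={a,c}  FIRST[A]={b,c}  FIRST[B]={a}

FIRST(S) = ["a", "c"]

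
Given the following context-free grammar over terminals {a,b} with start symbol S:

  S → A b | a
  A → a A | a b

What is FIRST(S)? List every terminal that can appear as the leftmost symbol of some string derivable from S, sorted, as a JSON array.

FIRST iteration:
[1]
  A via A→a A: +{a}
  S via S→A b: +{a}
  S: {a}  A: {a}
[2] (no change)
  S: {a}  A: {a}

FIRST(S) = ["a"]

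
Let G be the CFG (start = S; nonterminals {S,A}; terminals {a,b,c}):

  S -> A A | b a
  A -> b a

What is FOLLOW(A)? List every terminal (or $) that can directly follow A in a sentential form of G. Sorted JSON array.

FIRST iteration:
round 1:
  A via A→b a: +{b}
  S via S→A A: +{b}
  S: {b}  A: {b}
round 2: (no change)
  S: {b}  A: {b}

FOLLOW sets:
FOLLOW(S) := {$}
[1]
  S→A A: FOLLOW(A) ⊇ FIRST(A) = {b}; new: +{b}
  S→A A: FOLLOW(A) ⊇ FOLLOW(S) ⊇ {$}; new: +{$}
  S: {$}  A: {$,b}
[2] done
  S: {$}  A: {$,b}

FOLLOW(A) = ["$", "b"]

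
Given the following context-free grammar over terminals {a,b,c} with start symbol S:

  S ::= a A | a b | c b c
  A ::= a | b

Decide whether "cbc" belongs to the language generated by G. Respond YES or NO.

Convert to CNF:
  S -> T0 A | T0 T1 | T2 X3
  A -> a | b
  T0 -> a
  T1 -> b
  T2 -> c
  X3 -> T1 T2

CYK table (by increasing span):
  T[0,0] 'c' = {T2}  orig:{}
  T[1,1] 'b' = {A,T1}  orig:{A}
  T[2,2] 'c' = {T2}  orig:{}
  T[0,1] 'cb' = ∅
  T[1,2] 'bc' = {X3}  orig:{}
  T[0,2] 'cbc' = {S}

S ∈ T[0,2] ⇒ YES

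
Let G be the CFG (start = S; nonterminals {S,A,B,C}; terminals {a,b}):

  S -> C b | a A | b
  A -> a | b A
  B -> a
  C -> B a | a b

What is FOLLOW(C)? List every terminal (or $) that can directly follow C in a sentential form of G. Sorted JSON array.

FIRST iteration:
[1]
  A via A→a: +{a}
  A via A→b A: +{b}
  B via B→a: +{a}
  C via C→B a: +{a}
  S via S→C b: +{a}
  S via S→b: +{b}
  FIRST[S]={a,b}  FIRST[A]={a,b}  FIRST[B]={a}  FIRST[C]={a}
[2] (stable)
  FIRST[S]={a,b}  FIRST[A]={a,b}  FIRST[B]={a}  FIRST[C]={a}

FOLLOW sets:
seed FOLLOW(S) with $
round 1:
  C→B a: FOLLOW(B) ⊇ FIRST(a) = {a}; new: +{a}
  S→C b: FOLLOW(C) ⊇ FIRST(b) = {b}; new: +{b}
  S→a A: FOLLOW(A) ⊇ FOLLOW(S) ⊇ {$}; new: +{$}
  S: {$}  A: {$}  B: {a}  C: {b}
round 2: done
  S: {$}  A: {$}  B: {a}  C: {b}

FOLLOW(C) = ["b"]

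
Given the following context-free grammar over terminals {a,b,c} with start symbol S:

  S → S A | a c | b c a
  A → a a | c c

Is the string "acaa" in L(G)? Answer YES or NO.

Convert to CNF:
  S -> S A | T0 T1 | T2 X3
  A -> T0 T0 | T1 T1
  T0 -> a
  T1 -> c
  T2 -> b
  X3 -> T1 T0

CYK table (by increasing span):
  [0..0]={T0}  "a"  orig:{}
  [1..1]={T1}  "c"  orig:{}
  [2..2]={T0}  "a"  orig:{}
  [3..3]={T0}  "a"  orig:{}
  [0..1]={S}  "ac"
  [1..2]={X3}  "ca"  orig:{}
  [2..3]={A}  "aa"
  [0..2]=∅  "aca"
  [1..3]=∅  "caa"
  [0..3]={S}  "acaa"

S ∈ T[0,3] ⇒ YES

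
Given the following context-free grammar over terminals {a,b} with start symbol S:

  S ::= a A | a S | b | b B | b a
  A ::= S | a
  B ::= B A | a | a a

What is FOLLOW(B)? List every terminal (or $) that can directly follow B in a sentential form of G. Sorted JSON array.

FIRST iteration:
pass 1:
  A via A→a: +{a}
  B via B→a: +{a}
  S via S→a A: +{a}
  S via S→b: +{b}
  FIRST(S)={a,b}  FIRST(A)={a}  FIRST(B)={a}
pass 2:
  A via A→S: +{b}
  FIRST(S)={a,b}  FIRST(A)={a,b}  FIRST(B)={a}
pass 3: (stable)
  FIRST(S)={a,b}  FIRST(A)={a,b}  FIRST(B)={a}

FOLLOW iteration:
seed FOLLOW(S) with $
round 1:
  B→B A: FOLLOW(B) ⊇ FIRST(A) = {a,b}; new: +{a,b}
  B→B A: FOLLOW(A) ⊇ FOLLOW(B) ⊇ {a,b}; new: +{a,b}
  S→a A: FOLLOW(A) ⊇ FOLLOW(S) ⊇ {$}; new: +{$}
  S→b B: FOLLOW(B) ⊇ FOLLOW(S) ⊇ {$}; new: +{$}
  FOLLOW[S]={$}  FOLLOW[A]={$,a,b}  FOLLOW[B]={$,a,b}
round 2:
  A→S: FOLLOW(S) ⊇ FOLLOW(A) ⊇ {$,a,b}; new: +{a,b}
  FOLLOW[S]={$,a,b}  FOLLOW[A]={$,a,b}  FOLLOW[B]={$,a,b}
round 3: (stable)
  FOLLOW[S]={$,a,b}  FOLLOW[A]={$,a,b}  FOLLOW[B]={$,a,b}

FOLLOW(B) = ["$", "a", "b"]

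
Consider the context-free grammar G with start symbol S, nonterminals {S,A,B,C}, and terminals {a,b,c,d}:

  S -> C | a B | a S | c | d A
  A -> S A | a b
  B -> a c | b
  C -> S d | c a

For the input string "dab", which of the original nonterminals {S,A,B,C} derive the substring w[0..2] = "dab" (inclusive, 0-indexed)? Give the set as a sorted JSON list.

CNF form of G:
  S -> S T3 | T0 B | T0 S | T2 T0 | T3 A | c
  A -> S A | T0 T1
  B -> T0 T2 | b
  C -> S T3 | T2 T0
  T0 -> a
  T1 -> b
  T2 -> c
  T3 -> d

CYK table (by increasing span) — only the sub-triangle for w[0..2]:
  cell(0,0) d: {T3}  orig:{}
  cell(1,1) a: {T0}  orig:{}
  cell(2,2) b: {B,T1}  orig:{B}
  cell(0,1) da: ∅
  cell(1,2) ab: {A,S}
  cell(0,2) dab: {S}

Original NTs in T[0,2] deriving "dab": ["S"]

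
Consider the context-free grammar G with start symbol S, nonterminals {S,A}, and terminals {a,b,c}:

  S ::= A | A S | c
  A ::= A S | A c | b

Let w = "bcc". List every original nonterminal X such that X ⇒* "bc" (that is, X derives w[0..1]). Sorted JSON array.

Convert to CNF:
  S -> A S | A T0 | b | c
  A -> A S | A T0 | b
  T0 -> c

Fill CYK table bottom-up, restricted to cells inside w[0..1]:
  cell(0,0) b: {A,S}
  cell(1,1) c: {S,T0}  orig:{S}
  cell(0,1) bc: {A,S}

Original NTs in T[0,1] deriving "bc": ["A", "S"]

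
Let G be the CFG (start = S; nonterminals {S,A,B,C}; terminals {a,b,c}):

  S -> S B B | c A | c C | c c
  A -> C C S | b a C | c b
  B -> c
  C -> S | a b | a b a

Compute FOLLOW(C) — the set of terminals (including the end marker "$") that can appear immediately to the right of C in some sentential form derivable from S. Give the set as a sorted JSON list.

FIRST sets, iterate to fixpoint:
round 1:
  A via A→b a C: +{b}
  A via A→c b: +{c}
  B via B→c: +{c}
  C via C→a b: +{a}
  S via S→c A: +{c}
  S: {c}  A: {b,c}  B: {c}  C: {a}
round 2:
  A via A→C C S: +{a}
  C via C→S: +{c}
  S: {c}  A: {a,b,c}  B: {c}  C: {a,c}
round 3: done
  S: {c}  A: {a,b,c}  B: {c}  C: {a,c}

FOLLOW iteration:
seed FOLLOW(S) with $
iter 1:
  A→C C S: FOLLOW(C) ⊇ FIRST(C) = {a,c}; new: +{a,c}
  C→S: FOLLOW(S) ⊇ FOLLOW(C) ⊇ {a,c}; new: +{a,c}
  S→S B B: FOLLOW(B) ⊇ FIRST(B) = {c}; new: +{c}
  S→S B B: FOLLOW(B) ⊇ FOLLOW(S) ⊇ {$,a,c}; new: +{$,a}
  S→c A: FOLLOW(A) ⊇ FOLLOW(S) ⊇ {$,a,c}; new: +{$,a,c}
  S→c C: FOLLOW(C) ⊇ FOLLOW(S) ⊇ {$,a,c}; new: +{$}
  FOLLOW(S)={$,a,c}  FOLLOW(A)={$,a,c}  FOLLOW(B)={$,a,c}  FOLLOW(C)={$,a,c}
iter 2: — fixpoint
  FOLLOW(S)={$,a,c}  FOLLOW(A)={$,a,c}  FOLLOW(B)={$,a,c}  FOLLOW(C)={$,a,c}

FOLLOW(C) = ["$", "a", "c"]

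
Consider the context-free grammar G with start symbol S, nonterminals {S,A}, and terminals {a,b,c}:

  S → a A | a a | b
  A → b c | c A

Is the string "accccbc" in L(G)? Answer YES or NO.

CNF form of G:
  S -> T2 A | T2 T2 | b
  A -> T0 T1 | T1 A
  T0 -> b
  T1 -> c
  T2 -> a

CYK fill:
  T[0,0] 'a' = {T2}  orig:{}
  T[1,1] 'c' = {T1}  orig:{}
  T[2,2] 'c' = {T1}  orig:{}
  T[3,3] 'c' = {T1}  orig:{}
  T[4,4] 'c' = {T1}  orig:{}
  T[5,5] 'b' = {S,T0}  orig:{S}
  T[6,6] 'c' = {T1}  orig:{}
  T[0,1] 'ac' = ∅
  T[1,2] 'cc' = ∅
  T[2,3] 'cc' = ∅
  T[3,4] 'cc' = ∅
  T[4,5] 'cb' = ∅
  T[5,6] 'bc' = {A}
  T[0,2] 'acc' = ∅
  T[1,3] 'ccc' = ∅
  T[2,4] 'ccc' = ∅
  T[3,5] 'ccb' = ∅
  T[4,6] 'cbc' = {A}
  T[0,3] 'accc' = ∅
  T[1,4] 'cccc' = ∅
  T[2,5] 'cccb' = ∅
  T[3,6] 'ccbc' = {A}
  T[0,4] 'acccc' = ∅
  T[1,5] 'ccccb' = ∅
  T[2,6] 'cccbc' = {A}
  T[0,5] 'accccb' = ∅
  T[1,6] 'ccccbc' = {A}
  T[0,6] 'accccbc' = {S}

S ∈ T[0,6] ⇒ YES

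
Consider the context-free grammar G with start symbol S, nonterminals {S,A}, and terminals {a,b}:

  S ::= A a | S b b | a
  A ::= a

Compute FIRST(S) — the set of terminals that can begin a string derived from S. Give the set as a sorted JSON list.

FIRST iteration:
round 1:
  A via A→a: +{a}
  S via S→A a: +{a}
  S: {a}  A: {a}
round 2: (no change)
  S: {a}  A: {a}

FIRST(S) = ["a"]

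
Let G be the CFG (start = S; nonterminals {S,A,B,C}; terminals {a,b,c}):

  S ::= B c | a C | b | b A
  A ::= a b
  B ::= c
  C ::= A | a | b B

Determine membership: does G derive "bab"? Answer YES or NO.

Convert to CNF:
  S -> B T2 | T0 C | T1 A | b
  A -> T0 T1
  B -> c
  C -> T0 T1 | T1 B | a
  T0 -> a
  T1 -> b
  T2 -> c

CYK table (by increasing span):
  T[0,0] 'b' = {S,T1}  orig:{S}
  T[1,1] 'a' = {C,T0}  orig:{C}
  T[2,2] 'b' = {S,T1}  orig:{S}
  T[0,1] 'ba' = ∅
  T[1,2] 'ab' = {A,C}
  T[0,2] 'bab' = {S}

S ∈ T[0,2] ⇒ YES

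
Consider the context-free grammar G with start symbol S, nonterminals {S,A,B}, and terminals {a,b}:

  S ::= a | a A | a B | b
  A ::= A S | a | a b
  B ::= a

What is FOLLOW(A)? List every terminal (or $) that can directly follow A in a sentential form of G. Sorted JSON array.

FIRST sets, iterate to fixpoint:
round 1:
  A via A→a: +{a}
  B via B→a: +{a}
  S via S→a: +{a}
  S via S→b: +{b}
  FIRST(S)={a,b}  FIRST(A)={a}  FIRST(B)={a}
round 2: done
  FIRST(S)={a,b}  FIRST(A)={a}  FIRST(B)={a}

Compute FOLLOW by fixpoint:
initialize: $ ∈ FOLLOW(S)
[1]
  A→A S: FOLLOW(A) ⊇ FIRST(S) = {a,b}; new: +{a,b}
  A→A S: FOLLOW(S) ⊇ FOLLOW(A) ⊇ {a,b}; new: +{a,b}
  S→a A: FOLLOW(A) ⊇ FOLLOW(S) ⊇ {$,a,b}; new: +{$}
  S→a B: FOLLOW(B) ⊇ FOLLOW(S) ⊇ {$,a,b}; new: +{$,a,b}
  FOLLOW[S]={$,a,b}  FOLLOW[A]={$,a,b}  FOLLOW[B]={$,a,b}
[2] done
  FOLLOW[S]={$,a,b}  FOLLOW[A]={$,a,b}  FOLLOW[B]={$,a,b}

FOLLOW(A) = ["$", "a", "b"]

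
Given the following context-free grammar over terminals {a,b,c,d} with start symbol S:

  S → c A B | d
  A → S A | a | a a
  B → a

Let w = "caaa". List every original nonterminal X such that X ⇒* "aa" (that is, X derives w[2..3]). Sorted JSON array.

CNF form of G:
  S -> T1 X2 | d
  A -> S A | T0 T0 | a
  B -> a
  T0 -> a
  T1 -> c
  X2 -> A B

CYK fill, restricted to cells inside w[2..3]:
  T[2,2] 'a' = {A,B,T0}  orig:{A,B}
  T[3,3] 'a' = {A,B,T0}  orig:{A,B}
  T[2,3] 'aa' = {A,X2}  orig:{A}

Original NTs in T[2,3] deriving "aa": ["A"]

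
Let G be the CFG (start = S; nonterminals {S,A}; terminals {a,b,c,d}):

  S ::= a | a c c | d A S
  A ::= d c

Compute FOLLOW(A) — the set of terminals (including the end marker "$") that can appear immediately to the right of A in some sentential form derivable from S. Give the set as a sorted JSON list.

FIRST iteration:
pass 1:
  A via A→d c: +{d}
  S via S→a: +{a}
  S via S→d A S: +{d}
  FIRST[S]={a,d}  FIRST[A]={d}
pass 2: (stable)
  FIRST[S]={a,d}  FIRST[A]={d}

Compute FOLLOW by fixpoint:
seed FOLLOW(S) with $
round 1:
  S→d A S: FOLLOW(A) ⊇ FIRST(S) = {a,d}; new: +{a,d}
  S: {$}  A: {a,d}
round 2: (no change)
  S: {$}  A: {a,d}

FOLLOW(A) = ["a", "d"]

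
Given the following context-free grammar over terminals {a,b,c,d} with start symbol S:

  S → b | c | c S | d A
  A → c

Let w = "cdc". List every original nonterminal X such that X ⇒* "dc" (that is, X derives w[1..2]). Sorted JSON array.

Convert to CNF:
  S -> T0 S | T1 A | b | c
  A -> c
  T0 -> c
  T1 -> d

CYK table (by increasing span) — only the sub-triangle for w[1..2]:
  [1..1]={T1}  "d"  orig:{}
  [2..2]={A,S,T0}  "c"  orig:{A,S}
  [1..2]={S}  "dc"

Original NTs in T[1,2] deriving "dc": ["S"]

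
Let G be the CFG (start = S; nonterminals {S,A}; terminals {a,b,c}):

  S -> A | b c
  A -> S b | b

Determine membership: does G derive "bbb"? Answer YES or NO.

Convert to CNF:
  S -> S T0 | T0 T1 | b
  A -> S T0 | b
  T0 -> b
  T1 -> c

Fill CYK table bottom-up:
  [0..0]={A,S,T0}  "b"  orig:{A,S}
  [1..1]={A,S,T0}  "b"  orig:{A,S}
  [2..2]={A,S,T0}  "b"  orig:{A,S}
  [0..1]={A,S}  "bb"
  [1..2]={A,S}  "bb"
  [0..2]={A,S}  "bbb"

S ∈ T[0,2] ⇒ YES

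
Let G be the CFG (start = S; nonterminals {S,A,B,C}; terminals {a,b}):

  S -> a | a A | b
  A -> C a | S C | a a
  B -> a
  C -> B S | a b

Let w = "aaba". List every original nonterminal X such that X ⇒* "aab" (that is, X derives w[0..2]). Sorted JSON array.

Convert to CNF:
  S -> T0 A | a | b
  A -> C T0 | S C | T0 T0
  B -> a
  C -> B S | T0 T1
  T0 -> a
  T1 -> b

Fill CYK table bottom-up — only the sub-triangle for w[0..2]:
  cell(0,0) a: {B,S,T0}  orig:{B,S}
  cell(1,1) a: {B,S,T0}  orig:{B,S}
  cell(2,2) b: {S,T1}  orig:{S}
  cell(0,1) aa: {A,C}
  cell(1,2) ab: {C}
  cell(0,2) aab: {A}

Original NTs in T[0,2] deriving "aab": ["A"]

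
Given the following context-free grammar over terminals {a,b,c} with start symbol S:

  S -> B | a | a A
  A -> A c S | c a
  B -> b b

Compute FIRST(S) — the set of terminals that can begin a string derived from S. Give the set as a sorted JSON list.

FIRST iteration:
round 1:
  A via A→c a: +{c}
  B via B→b b: +{b}
  S via S→B: +{b}
  S via S→a: +{a}
  S: {a,b}  A: {c}  B: {b}
round 2: (no change)
  S: {a,b}  A: {c}  B: {b}

FIRST(S) = ["a", "b"]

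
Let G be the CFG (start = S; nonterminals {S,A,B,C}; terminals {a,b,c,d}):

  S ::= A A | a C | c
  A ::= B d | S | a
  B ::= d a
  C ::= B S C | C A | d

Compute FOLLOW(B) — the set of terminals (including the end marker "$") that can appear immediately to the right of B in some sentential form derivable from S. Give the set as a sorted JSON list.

Compute FIRST by fixpoint:
round 1:
  A via A→a: +{a}
  B via B→d a: +{d}
  C via C→B S C: +{d}
  S via S→A A: +{a}
  S via S→c: +{c}
  S: {a,c}  A: {a}  B: {d}  C: {d}
round 2:
  A via A→B d: +{d}
  A via A→S: +{c}
  S via S→A A: +{d}
  S: {a,c,d}  A: {a,c,d}  B: {d}  C: {d}
round 3: — fixpoint
  S: {a,c,d}  A: {a,c,d}  B: {d}  C: {d}

FOLLOW sets:
seed FOLLOW(S) with $
[1]
  A→B d: FOLLOW(B) ⊇ FIRST(d) = {d}; new: +{d}
  C→B S C: FOLLOW(B) ⊇ FIRST(S) = {a,c,d}; new: +{a,c}
  C→B S C: FOLLOW(S) ⊇ FIRST(C) = {d}; new: +{d}
  C→C A: FOLLOW(C) ⊇ FIRST(A) = {a,c,d}; new: +{a,c,d}
  C→C A: FOLLOW(A) ⊇ FOLLOW(C) ⊇ {a,c,d}; new: +{a,c,d}
  S→A A: FOLLOW(A) ⊇ FOLLOW(S) ⊇ {$,d}; new: +{$}
  S→a C: FOLLOW(C) ⊇ FOLLOW(S) ⊇ {$,d}; new: +{$}
  S: {$,d}  A: {$,a,c,d}  B: {a,c,d}  C: {$,a,c,d}
[2]
  A→S: FOLLOW(S) ⊇ FOLLOW(A) ⊇ {$,a,c,d}; new: +{a,c}
  S: {$,a,c,d}  A: {$,a,c,d}  B: {a,c,d}  C: {$,a,c,d}
[3] (stable)
  S: {$,a,c,d}  A: {$,a,c,d}  B: {a,c,d}  C: {$,a,c,d}

FOLLOW(B) = ["a", "c", "d"]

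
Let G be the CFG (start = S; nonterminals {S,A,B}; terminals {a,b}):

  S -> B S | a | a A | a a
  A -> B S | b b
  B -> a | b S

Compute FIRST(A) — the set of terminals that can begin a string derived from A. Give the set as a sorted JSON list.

FIRST sets, iterate to fixpoint:
[1]
  A via A→b b: +{b}
  B via B→a: +{a}
  B via B→b S: +{b}
  S via S→B S: +{a,b}
  FIRST(S)={a,b}  FIRST(A)={b}  FIRST(B)={a,b}
[2]
  A via A→B S: +{a}
  FIRST(S)={a,b}  FIRST(A)={a,b}  FIRST(B)={a,b}
[3] (no change)
  FIRST(S)={a,b}  FIRST(A)={a,b}  FIRST(B)={a,b}

FIRST(A) = ["a", "b"]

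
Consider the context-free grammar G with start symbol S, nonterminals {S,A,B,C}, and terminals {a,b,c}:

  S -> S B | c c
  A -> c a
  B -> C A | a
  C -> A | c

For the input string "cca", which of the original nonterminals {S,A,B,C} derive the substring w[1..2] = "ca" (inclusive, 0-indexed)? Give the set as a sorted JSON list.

Convert to CNF:
  S -> S B | T0 T0
  A -> T0 T1
  B -> C A | a
  C -> T0 T1 | c
  T0 -> c
  T1 -> a

CYK table (by increasing span), restricted to cells inside w[1..2]:
  T[1,1] 'c' = {C,T0}  orig:{C}
  T[2,2] 'a' = {B,T1}  orig:{B}
  T[1,2] 'ca' = {A,C}

Original NTs in T[1,2] deriving "ca": ["A", "C"]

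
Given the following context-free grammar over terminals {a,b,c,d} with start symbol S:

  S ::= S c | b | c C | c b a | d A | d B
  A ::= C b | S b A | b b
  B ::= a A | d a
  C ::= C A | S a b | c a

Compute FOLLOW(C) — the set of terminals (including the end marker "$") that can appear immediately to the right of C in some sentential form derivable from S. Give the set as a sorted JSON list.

FIRST sets, iterate to fixpoint:
round 1:
  A via A→b b: +{b}
  B via B→a A: +{a}
  B via B→d a: +{d}
  C via C→c a: +{c}
  S via S→b: +{b}
  S via S→c C: +{c}
  S via S→d A: +{d}
  FIRST(S)={b,c,d}  FIRST(A)={b}  FIRST(B)={a,d}  FIRST(C)={c}
round 2:
  A via A→C b: +{c}
  A via A→S b A: +{d}
  C via C→S a b: +{b,d}
  FIRST(S)={b,c,d}  FIRST(A)={b,c,d}  FIRST(B)={a,d}  FIRST(C)={b,c,d}
round 3: (no change)
  FIRST(S)={b,c,d}  FIRST(A)={b,c,d}  FIRST(B)={a,d}  FIRST(C)={b,c,d}

FOLLOW iteration:
initialize: $ ∈ FOLLOW(S)
[1]
  A→C b: FOLLOW(C) ⊇ FIRST(b) = {b}; new: +{b}
  A→S b A: FOLLOW(S) ⊇ FIRST(b) = {b}; new: +{b}
  C→C A: FOLLOW(C) ⊇ FIRST(A) = {b,c,d}; new: +{c,d}
  C→C A: FOLLOW(A) ⊇ FOLLOW(C) ⊇ {b,c,d}; new: +{b,c,d}
  C→S a b: FOLLOW(S) ⊇ FIRST(a) = {a}; new: +{a}
  S→S c: FOLLOW(S) ⊇ FIRST(c) = {c}; new: +{c}
  S→c C: FOLLOW(C) ⊇ FOLLOW(S) ⊇ {$,a,b,c}; new: +{$,a}
  S→d A: FOLLOW(A) ⊇ FOLLOW(S) ⊇ {$,a,b,c}; new: +{$,a}
  S→d B: FOLLOW(B) ⊇ FOLLOW(S) ⊇ {$,a,b,c}; new: +{$,a,b,c}
  FOLLOW(S)={$,a,b,c}  FOLLOW(A)={$,a,b,c,d}  FOLLOW(B)={$,a,b,c}  FOLLOW(C)={$,a,b,c,d}
[2] — fixpoint
  FOLLOW(S)={$,a,b,c}  FOLLOW(A)={$,a,b,c,d}  FOLLOW(B)={$,a,b,c}  FOLLOW(C)={$,a,b,c,d}

FOLLOW(C) = ["$", "a", "b", "c", "d"]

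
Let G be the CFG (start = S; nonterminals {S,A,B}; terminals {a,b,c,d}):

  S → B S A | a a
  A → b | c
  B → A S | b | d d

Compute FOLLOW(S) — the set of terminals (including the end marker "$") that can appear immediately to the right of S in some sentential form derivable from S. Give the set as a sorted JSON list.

FIRST sets, iterate to fixpoint:
[1]
  A via A→b: +{b}
  A via A→c: +{c}
  B via B→A S: +{b,c}
  B via B→d d: +{d}
  S via S→B S A: +{b,c,d}
  S via S→a a: +{a}
  FIRST(S)={a,b,c,d}  FIRST(A)={b,c}  FIRST(B)={b,c,d}
[2] (no change)
  FIRST(S)={a,b,c,d}  FIRST(A)={b,c}  FIRST(B)={b,c,d}

Compute FOLLOW by fixpoint:
seed FOLLOW(S) with $
round 1:
  B→A S: FOLLOW(A) ⊇ FIRST(S) = {a,b,c,d}; new: +{a,b,c,d}
  S→B S A: FOLLOW(B) ⊇ FIRST(S) = {a,b,c,d}; new: +{a,b,c,d}
  S→B S A: FOLLOW(S) ⊇ FIRST(A) = {b,c}; new: +{b,c}
  S→B S A: FOLLOW(A) ⊇ FOLLOW(S) ⊇ {$,b,c}; new: +{$}
  FOLLOW[S]={$,b,c}  FOLLOW[A]={$,a,b,c,d}  FOLLOW[B]={a,b,c,d}
round 2:
  B→A S: FOLLOW(S) ⊇ FOLLOW(B) ⊇ {a,b,c,d}; new: +{a,d}
  FOLLOW[S]={$,a,b,c,d}  FOLLOW[A]={$,a,b,c,d}  FOLLOW[B]={a,b,c,d}
round 3: — fixpoint
  FOLLOW[S]={$,a,b,c,d}  FOLLOW[A]={$,a,b,c,d}  FOLLOW[B]={a,b,c,d}

FOLLOW(S) = ["$", "a", "b", "c", "d"]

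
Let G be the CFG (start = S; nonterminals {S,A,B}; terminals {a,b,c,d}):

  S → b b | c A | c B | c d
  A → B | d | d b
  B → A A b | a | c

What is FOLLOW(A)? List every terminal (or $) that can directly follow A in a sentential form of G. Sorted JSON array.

Compute FIRST by fixpoint:
round 1:
  A via A→d: +{d}
  B via B→A A b: +{d}
  B via B→a: +{a}
  B via B→c: +{c}
  S via S→b b: +{b}
  S via S→c A: +{c}
  S: {b,c}  A: {d}  B: {a,c,d}
round 2:
  A via A→B: +{a,c}
  S: {b,c}  A: {a,c,d}  B: {a,c,d}
round 3: — fixpoint
  S: {b,c}  A: {a,c,d}  B: {a,c,d}

FOLLOW sets:
FOLLOW(S) := {$}
iter 1:
  B→A A b: FOLLOW(A) ⊇ FIRST(A) = {a,c,d}; new: +{a,c,d}
  B→A A b: FOLLOW(A) ⊇ FIRST(b) = {b}; new: +{b}
  S→c A: FOLLOW(A) ⊇ FOLLOW(S) ⊇ {$}; new: +{$}
  S→c B: FOLLOW(B) ⊇ FOLLOW(S) ⊇ {$}; new: +{$}
  FOLLOW[S]={$}  FOLLOW[A]={$,a,b,c,d}  FOLLOW[B]={$}
iter 2:
  A→B: FOLLOW(B) ⊇ FOLLOW(A) ⊇ {$,a,b,c,d}; new: +{a,b,c,d}
  FOLLOW[S]={$}  FOLLOW[A]={$,a,b,c,d}  FOLLOW[B]={$,a,b,c,d}
iter 3: (stable)
  FOLLOW[S]={$}  FOLLOW[A]={$,a,b,c,d}  FOLLOW[B]={$,a,b,c,d}

FOLLOW(A) = ["$", "a", "b", "c", "d"]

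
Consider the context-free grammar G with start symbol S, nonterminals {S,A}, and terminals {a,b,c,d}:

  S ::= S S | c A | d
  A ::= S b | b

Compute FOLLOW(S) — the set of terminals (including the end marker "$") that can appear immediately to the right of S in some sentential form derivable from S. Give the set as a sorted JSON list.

Compute FIRST by fixpoint:
pass 1:
  A via A→b: +{b}
  S via S→c A: +{c}
  S via S→d: +{d}
  FIRST[S]={c,d}  FIRST[A]={b}
pass 2:
  A via A→S b: +{c,d}
  FIRST[S]={c,d}  FIRST[A]={b,c,d}
pass 3: (stable)
  FIRST[S]={c,d}  FIRST[A]={b,c,d}

Compute FOLLOW by fixpoint:
FOLLOW(S) := {$}
iter 1:
  A→S b: FOLLOW(S) ⊇ FIRST(b) = {b}; new: +{b}
  S→S S: FOLLOW(S) ⊇ FIRST(S) = {c,d}; new: +{c,d}
  S→c A: FOLLOW(A) ⊇ FOLLOW(S) ⊇ {$,b,c,d}; new: +{$,b,c,d}
  S: {$,b,c,d}  A: {$,b,c,d}
iter 2: done
  S: {$,b,c,d}  A: {$,b,c,d}

FOLLOW(S) = ["$", "b", "c", "d"]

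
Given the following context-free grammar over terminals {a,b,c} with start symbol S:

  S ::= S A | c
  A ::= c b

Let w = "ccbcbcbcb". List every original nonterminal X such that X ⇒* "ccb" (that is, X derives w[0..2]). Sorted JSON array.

Convert to CNF:
  S -> S A | c
  A -> T0 T1
  T0 -> c
  T1 -> b

CYK table (by increasing span) (cells [i..j] with 0 ≤ i ≤ j ≤ 2 only):
  T[0,0] 'c' = {S,T0}  orig:{S}
  T[1,1] 'c' = {S,T0}  orig:{S}
  T[2,2] 'b' = {T1}  orig:{}
  T[0,1] 'cc' = ∅
  T[1,2] 'cb' = {A}
  T[0,2] 'ccb' = {S}

Original NTs in T[0,2] deriving "ccb": ["S"]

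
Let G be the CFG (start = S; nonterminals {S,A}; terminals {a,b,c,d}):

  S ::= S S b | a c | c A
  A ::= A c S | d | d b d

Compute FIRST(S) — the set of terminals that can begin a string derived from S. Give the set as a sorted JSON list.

Compute FIRST by fixpoint:
[1]
  A via A→d: +{d}
  S via S→a c: +{a}
  S via S→c A: +{c}
  S: {a,c}  A: {d}
[2] (stable)
  S: {a,c}  A: {d}

FIRST(S) = ["a", "c"]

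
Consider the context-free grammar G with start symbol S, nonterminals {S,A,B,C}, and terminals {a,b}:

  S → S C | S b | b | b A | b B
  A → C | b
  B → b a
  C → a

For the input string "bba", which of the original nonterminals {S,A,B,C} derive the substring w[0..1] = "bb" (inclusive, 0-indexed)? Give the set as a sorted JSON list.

Convert to CNF:
  S -> S C | S T0 | T0 A | T0 B | b
  A -> a | b
  B -> T0 T1
  C -> a
  T0 -> b
  T1 -> a

Fill CYK table bottom-up (cells [i..j] with 0 ≤ i ≤ j ≤ 1 only):
  T[0,0] 'b' = {A,S,T0}  orig:{A,S}
  T[1,1] 'b' = {A,S,T0}  orig:{A,S}
  T[0,1] 'bb' = {S}

Original NTs in T[0,1] deriving "bb": ["S"]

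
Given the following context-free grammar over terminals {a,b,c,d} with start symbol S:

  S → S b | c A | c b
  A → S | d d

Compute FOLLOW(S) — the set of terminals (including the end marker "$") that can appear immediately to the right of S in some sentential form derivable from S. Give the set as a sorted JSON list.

FIRST sets, iterate to fixpoint:
iter 1:
  A via A→d d: +{d}
  S via S→c A: +{c}
  S: {c}  A: {d}
iter 2:
  A via A→S: +{c}
  S: {c}  A: {c,d}
iter 3: — fixpoint
  S: {c}  A: {c,d}

FOLLOW iteration:
FOLLOW(S) := {$}
round 1:
  S→S b: FOLLOW(S) ⊇ FIRST(b) = {b}; new: +{b}
  S→c A: FOLLOW(A) ⊇ FOLLOW(S) ⊇ {$,b}; new: +{$,b}
  FOLLOW(S)={$,b}  FOLLOW(A)={$,b}
round 2: (stable)
  FOLLOW(S)={$,b}  FOLLOW(A)={$,b}

FOLLOW(S) = ["$", "b"]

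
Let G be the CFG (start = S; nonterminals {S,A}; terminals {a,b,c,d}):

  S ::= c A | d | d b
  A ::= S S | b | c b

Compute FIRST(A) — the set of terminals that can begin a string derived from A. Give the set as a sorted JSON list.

FIRST iteration:
pass 1:
  A via A→b: +{b}
  A via A→c b: +{c}
  S via S→c A: +{c}
  S via S→d: +{d}
  FIRST[S]={c,d}  FIRST[A]={b,c}
pass 2:
  A via A→S S: +{d}
  FIRST[S]={c,d}  FIRST[A]={b,c,d}
pass 3: (no change)
  FIRST[S]={c,d}  FIRST[A]={b,c,d}

FIRST(A) = ["b", "c", "d"]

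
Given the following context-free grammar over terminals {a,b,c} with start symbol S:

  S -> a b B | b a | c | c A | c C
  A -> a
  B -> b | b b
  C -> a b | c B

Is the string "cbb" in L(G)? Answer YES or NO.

CNF form of G:
  S -> T0 T1 | T1 X3 | T2 A | T2 C | c
  A -> a
  B -> T0 T0 | b
  C -> T1 T0 | T2 B
  T0 -> b
  T1 -> a
  T2 -> c
  X3 -> T0 B

Fill CYK table bottom-up:
  T[0,0] 'c' = {S,T2}  orig:{S}
  T[1,1] 'b' = {B,T0}  orig:{B}
  T[2,2] 'b' = {B,T0}  orig:{B}
  T[0,1] 'cb' = {C}
  T[1,2] 'bb' = {B,X3}  orig:{B}
  T[0,2] 'cbb' = {C}

S ∉ T[0,2] ⇒ NO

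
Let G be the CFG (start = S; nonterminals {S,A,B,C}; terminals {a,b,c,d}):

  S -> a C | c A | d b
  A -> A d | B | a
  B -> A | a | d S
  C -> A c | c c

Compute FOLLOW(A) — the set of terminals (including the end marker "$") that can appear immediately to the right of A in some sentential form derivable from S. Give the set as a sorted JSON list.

FIRST iteration:
round 1:
  A via A→a: +{a}
  B via B→A: +{a}
  B via B→d S: +{d}
  C via C→A c: +{a}
  C via C→c c: +{c}
  S via S→a C: +{a}
  S via S→c A: +{c}
  S via S→d b: +{d}
  FIRST(S)={a,c,d}  FIRST(A)={a}  FIRST(B)={a,d}  FIRST(C)={a,c}
round 2:
  A via A→B: +{d}
  C via C→A c: +{d}
  FIRST(S)={a,c,d}  FIRST(A)={a,d}  FIRST(B)={a,d}  FIRST(C)={a,c,d}
round 3: done
  FIRST(S)={a,c,d}  FIRST(A)={a,d}  FIRST(B)={a,d}  FIRST(C)={a,c,d}

FOLLOW sets:
seed FOLLOW(S) with $
[1]
  A→A d: FOLLOW(A) ⊇ FIRST(d) = {d}; new: +{d}
  A→B: FOLLOW(B) ⊇ FOLLOW(A) ⊇ {d}; new: +{d}
  B→d S: FOLLOW(S) ⊇ FOLLOW(B) ⊇ {d}; new: +{d}
  C→A c: FOLLOW(A) ⊇ FIRST(c) = {c}; new: +{c}
  S→a C: FOLLOW(C) ⊇ FOLLOW(S) ⊇ {$,d}; new: +{$,d}
  S→c A: FOLLOW(A) ⊇ FOLLOW(S) ⊇ {$,d}; new: +{$}
  FOLLOW(S)={$,d}  FOLLOW(A)={$,c,d}  FOLLOW(B)={d}  FOLLOW(C)={$,d}
[2]
  A→B: FOLLOW(B) ⊇ FOLLOW(A) ⊇ {$,c,d}; new: +{$,c}
  B→d S: FOLLOW(S) ⊇ FOLLOW(B) ⊇ {$,c,d}; new: +{c}
  S→a C: FOLLOW(C) ⊇ FOLLOW(S) ⊇ {$,c,d}; new: +{c}
  FOLLOW(S)={$,c,d}  FOLLOW(A)={$,c,d}  FOLLOW(B)={$,c,d}  FOLLOW(C)={$,c,d}
[3] (stable)
  FOLLOW(S)={$,c,d}  FOLLOW(A)={$,c,d}  FOLLOW(B)={$,c,d}  FOLLOW(C)={$,c,d}

FOLLOW(A) = ["$", "c", "d"]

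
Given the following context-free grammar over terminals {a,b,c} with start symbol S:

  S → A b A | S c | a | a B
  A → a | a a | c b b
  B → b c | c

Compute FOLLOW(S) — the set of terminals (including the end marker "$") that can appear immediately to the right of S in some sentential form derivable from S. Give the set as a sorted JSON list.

FIRST iteration:
[1]
  A via A→a: +{a}
  A via A→c b b: +{c}
  B via B→b c: +{b}
  B via B→c: +{c}
  S via S→A b A: +{a,c}
  FIRST(S)={a,c}  FIRST(A)={a,c}  FIRST(B)={b,c}
[2] — fixpoint
  FIRST(S)={a,c}  FIRST(A)={a,c}  FIRST(B)={b,c}

Compute FOLLOW by fixpoint:
initialize: $ ∈ FOLLOW(S)
round 1:
  S→A b A: FOLLOW(A) ⊇ FIRST(b) = {b}; new: +{b}
  S→A b A: FOLLOW(A) ⊇ FOLLOW(S) ⊇ {$}; new: +{$}
  S→S c: FOLLOW(S) ⊇ FIRST(c) = {c}; new: +{c}
  S→a B: FOLLOW(B) ⊇ FOLLOW(S) ⊇ {$,c}; new: +{$,c}
  S: {$,c}  A: {$,b}  B: {$,c}
round 2:
  S→A b A: FOLLOW(A) ⊇ FOLLOW(S) ⊇ {$,c}; new: +{c}
  S: {$,c}  A: {$,b,c}  B: {$,c}
round 3: (no change)
  S: {$,c}  A: {$,b,c}  B: {$,c}

FOLLOW(S) = ["$", "c"]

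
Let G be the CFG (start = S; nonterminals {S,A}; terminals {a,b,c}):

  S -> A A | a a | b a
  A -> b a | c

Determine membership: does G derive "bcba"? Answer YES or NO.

Convert to CNF:
  S -> A A | T0 T1 | T1 T1
  A -> T0 T1 | c
  T0 -> b
  T1 -> a

Fill CYK table bottom-up:
  [0..0]={T0}  "b"  orig:{}
  [1..1]={A}  "c"
  [2..2]={T0}  "b"  orig:{}
  [3..3]={T1}  "a"  orig:{}
  [0..1]=∅  "bc"
  [1..2]=∅  "cb"
  [2..3]={A,S}  "ba"
  [0..2]=∅  "bcb"
  [1..3]={S}  "cba"
  [0..3]=∅  "bcba"

S ∉ T[0,3] ⇒ NO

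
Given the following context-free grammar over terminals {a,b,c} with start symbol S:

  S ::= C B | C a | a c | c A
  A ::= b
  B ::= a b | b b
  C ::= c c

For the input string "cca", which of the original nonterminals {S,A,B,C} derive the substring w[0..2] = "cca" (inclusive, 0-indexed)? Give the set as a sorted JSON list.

CNF form of G:
  S -> C B | C T0 | T0 T2 | T2 A
  A -> b
  B -> T0 T1 | T1 T1
  C -> T2 T2
  T0 -> a
  T1 -> b
  T2 -> c

CYK table (by increasing span), restricted to cells inside w[0..2]:
  cell(0,0) c: {T2}  orig:{}
  cell(1,1) c: {T2}  orig:{}
  cell(2,2) a: {T0}  orig:{}
  cell(0,1) cc: {C}
  cell(1,2) ca: ∅
  cell(0,2) cca: {S}

Original NTs in T[0,2] deriving "cca": ["S"]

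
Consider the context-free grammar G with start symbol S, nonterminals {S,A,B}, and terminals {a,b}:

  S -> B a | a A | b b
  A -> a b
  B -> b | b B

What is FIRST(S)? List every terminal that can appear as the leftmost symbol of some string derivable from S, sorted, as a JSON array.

Compute FIRST by fixpoint:
[1]
  A via A→a b: +{a}
  B via B→b: +{b}
  S via S→B a: +{b}
  S via S→a A: +{a}
  S: {a,b}  A: {a}  B: {b}
[2] (stable)
  S: {a,b}  A: {a}  B: {b}

FIRST(S) = ["a", "b"]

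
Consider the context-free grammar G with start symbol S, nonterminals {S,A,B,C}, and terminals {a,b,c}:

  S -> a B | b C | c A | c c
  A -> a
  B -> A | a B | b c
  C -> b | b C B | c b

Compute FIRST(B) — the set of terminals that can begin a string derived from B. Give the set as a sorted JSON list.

FIRST iteration:
round 1:
  A via A→a: +{a}
  B via B→A: +{a}
  B via B→b c: +{b}
  C via C→b: +{b}
  C via C→c b: +{c}
  S via S→a B: +{a}
  S via S→b C: +{b}
  S via S→c A: +{c}
  FIRST[S]={a,b,c}  FIRST[A]={a}  FIRST[B]={a,b}  FIRST[C]={b,c}
round 2: done
  FIRST[S]={a,b,c}  FIRST[A]={a}  FIRST[B]={a,b}  FIRST[C]={b,c}

FIRST(B) = ["a", "b"]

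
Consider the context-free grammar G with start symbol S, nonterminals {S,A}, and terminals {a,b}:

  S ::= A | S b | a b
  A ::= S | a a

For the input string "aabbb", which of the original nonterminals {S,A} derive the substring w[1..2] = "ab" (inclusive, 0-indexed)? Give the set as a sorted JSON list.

Convert to CNF:
  S -> S T0 | T1 T0 | T1 T1
  A -> S T0 | T1 T0 | T1 T1
  T0 -> b
  T1 -> a

CYK table (by increasing span) (cells [i..j] with 1 ≤ i ≤ j ≤ 2 only):
  [1..1]={T1}  "a"  orig:{}
  [2..2]={T0}  "b"  orig:{}
  [1..2]={A,S}  "ab"

Original NTs in T[1,2] deriving "ab": ["A", "S"]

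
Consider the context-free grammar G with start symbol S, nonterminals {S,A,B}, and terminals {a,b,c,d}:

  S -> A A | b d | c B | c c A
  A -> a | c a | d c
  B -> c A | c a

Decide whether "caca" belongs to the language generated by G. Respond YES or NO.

Convert to CNF:
  S -> A A | T0 B | T0 X4 | T3 T2
  A -> T0 T1 | T2 T0 | a
  B -> T0 A | T0 T1
  T0 -> c
  T1 -> a
  T2 -> d
  T3 -> b
  X4 -> T0 A

CYK fill:
  cell(0,0) c: {T0}  orig:{}
  cell(1,1) a: {A,T1}  orig:{A}
  cell(2,2) c: {T0}  orig:{}
  cell(3,3) a: {A,T1}  orig:{A}
  cell(0,1) ca: {A,B,X4}  orig:{A,B}
  cell(1,2) ac: ∅
  cell(2,3) ca: {A,B,X4}  orig:{A,B}
  cell(0,2) cac: ∅
  cell(1,3) aca: {S}
  cell(0,3) caca: {S}

S ∈ T[0,3] ⇒ YES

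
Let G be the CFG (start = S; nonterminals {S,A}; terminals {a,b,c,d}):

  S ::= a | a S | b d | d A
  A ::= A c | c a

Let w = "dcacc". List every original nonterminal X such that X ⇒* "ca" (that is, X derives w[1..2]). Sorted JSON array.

CNF form of G:
  S -> T1 S | T2 T3 | T3 A | a
  A -> A T0 | T0 T1
  T0 -> c
  T1 -> a
  T2 -> b
  T3 -> d

Fill CYK table bottom-up (cells [i..j] with 1 ≤ i ≤ j ≤ 2 only):
  T[1,1] 'c' = {T0}  orig:{}
  T[2,2] 'a' = {S,T1}  orig:{S}
  T[1,2] 'ca' = {A}

Original NTs in T[1,2] deriving "ca": ["A"]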